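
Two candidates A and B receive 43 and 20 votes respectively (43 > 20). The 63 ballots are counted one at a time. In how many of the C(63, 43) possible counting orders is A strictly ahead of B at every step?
Strict-lead orderings = 4924395459336045

Total orderings of the 63 votes with 43 for A: C(63, 43) = 13488561475572645. By the Bertrand ballot formula (Cycle Lemma / reflection principle), the number of orderings in which A is strictly ahead of B throughout is (p − q)/(p + q) · C(p + q, p) = (43 − 20)/(43 + 20) · 13488561475572645 = 4924395459336045.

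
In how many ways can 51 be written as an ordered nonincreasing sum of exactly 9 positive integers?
p(51, 9 parts) = 17354

Partitions of n into exactly k parts are in bijection with partitions of n − k into at most k parts (subtract 1 from each part). So p(51, exactly 9) = p(42, parts ≤ 9). Computing via the recurrence p(m, j) = p(m, j−1) + p(m−j, j) gives 17354.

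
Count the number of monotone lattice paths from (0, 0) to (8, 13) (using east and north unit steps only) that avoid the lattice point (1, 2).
Number of paths = 108018

Total paths from (0, 0) to (8, 13): C(21, 8) = 203490. Paths through (1, 2): (paths (0, 0) → (1, 2)) × (paths (1, 2) → (8, 13)) = C(3, 1) · C(18, 7) = 3 · 31824 = 95472. Avoidance count = 203490 − 95472 = 108018.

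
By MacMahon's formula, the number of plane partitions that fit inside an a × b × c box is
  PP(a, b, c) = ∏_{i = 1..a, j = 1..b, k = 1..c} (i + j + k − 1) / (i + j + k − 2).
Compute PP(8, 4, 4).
PP(8, 4, 4) = 184225041

Evaluate the triple product over i = 1..8, j = 1..4, k = 1..4. The factors are (2/1) · (3/2) · (4/3) · (5/4) · (3/2) · (4/3) · (5/4) · (6/5) · … (128 factors total). The numerators and denominators telescope so the product is an integer; carrying out the multiplication exactly gives PP(8, 4, 4) = 184225041.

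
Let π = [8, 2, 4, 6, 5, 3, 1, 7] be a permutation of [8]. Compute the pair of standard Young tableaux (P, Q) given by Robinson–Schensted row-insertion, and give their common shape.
P = [1, 3, 5, 7] / [2] / [4] / [6] / [8];  Q = [1, 3, 4, 8] / [2] / [5] / [6] / [7];  common shape = (4, 1, 1, 1, 1)

Row-insert the values π_1, π_2, … into P one at a time, bumping the leftmost entry strictly greater than the inserted value down to the next row. The recording tableau Q records, in position (i, j), the step at which that cell was added to P.
  Insert 8 (step 1): P = [8];  Q = [1]
  Insert 2 (step 2): P = [2] / [8];  Q = [1] / [2]
  Insert 4 (step 3): P = [2, 4] / [8];  Q = [1, 3] / [2]
  Insert 6 (step 4): P = [2, 4, 6] / [8];  Q = [1, 3, 4] / [2]
  Insert 5 (step 5): P = [2, 4, 5] / [6] / [8];  Q = [1, 3, 4] / [2] / [5]
  Insert 3 (step 6): P = [2, 3, 5] / [4] / [6] / [8];  Q = [1, 3, 4] / [2] / [5] / [6]
  Insert 1 (step 7): P = [1, 3, 5] / [2] / [4] / [6] / [8];  Q = [1, 3, 4] / [2] / [5] / [6] / [7]
  Insert 7 (step 8): P = [1, 3, 5, 7] / [2] / [4] / [6] / [8];  Q = [1, 3, 4, 8] / [2] / [5] / [6] / [7]
Final shape: (4, 1, 1, 1, 1).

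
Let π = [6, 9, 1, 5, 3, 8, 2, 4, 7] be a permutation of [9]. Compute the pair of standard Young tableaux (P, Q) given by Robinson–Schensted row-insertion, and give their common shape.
P = [1, 2, 4, 7] / [3, 8] / [5, 9] / [6];  Q = [1, 2, 6, 9] / [3, 4] / [5, 8] / [7];  common shape = (4, 2, 2, 1)

Row-insert the values π_1, π_2, … into P one at a time, bumping the leftmost entry strictly greater than the inserted value down to the next row. The recording tableau Q records, in position (i, j), the step at which that cell was added to P.
  Insert 6 (step 1): P = [6];  Q = [1]
  Insert 9 (step 2): P = [6, 9];  Q = [1, 2]
  Insert 1 (step 3): P = [1, 9] / [6];  Q = [1, 2] / [3]
  Insert 5 (step 4): P = [1, 5] / [6, 9];  Q = [1, 2] / [3, 4]
  Insert 3 (step 5): P = [1, 3] / [5, 9] / [6];  Q = [1, 2] / [3, 4] / [5]
  Insert 8 (step 6): P = [1, 3, 8] / [5, 9] / [6];  Q = [1, 2, 6] / [3, 4] / [5]
  Insert 2 (step 7): P = [1, 2, 8] / [3, 9] / [5] / [6];  Q = [1, 2, 6] / [3, 4] / [5] / [7]
  Insert 4 (step 8): P = [1, 2, 4] / [3, 8] / [5, 9] / [6];  Q = [1, 2, 6] / [3, 4] / [5, 8] / [7]
  Insert 7 (step 9): P = [1, 2, 4, 7] / [3, 8] / [5, 9] / [6];  Q = [1, 2, 6, 9] / [3, 4] / [5, 8] / [7]
Final shape: (4, 2, 2, 1).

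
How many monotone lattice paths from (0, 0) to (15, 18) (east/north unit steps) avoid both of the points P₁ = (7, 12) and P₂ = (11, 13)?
Number of paths = 603073452

Inclusion–exclusion. Total paths: C(33, 15) = 1037158320. Through P₁: C(19, 7)·C(14, 8) = 151315164. Through P₂: C(24, 11)·C(9, 4) = 314514144. Since P₁ is strictly southwest of P₂, a monotone path through both must visit P₁ then P₂; paths through both = C(19, 7)·C(5, 4)·C(9, 4) = 31744440. Avoid both = 1037158320 − 151315164 − 314514144 + 31744440 = 603073452.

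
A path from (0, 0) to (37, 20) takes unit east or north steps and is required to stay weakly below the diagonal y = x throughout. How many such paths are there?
Number of paths = 573285572389530

By the reflection principle (André's argument), the number of monotone paths to (37, 20) with n ≤ m that never go above y = x is C(57, 37) − C(57, 38) = 1210269541711230 − 636983969321700 = 573285572389530.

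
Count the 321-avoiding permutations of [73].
C_73 = 79463489365077377841208237632349268884500

These 321-avoiding permutations are counted by the Catalan number C_n = (1/(n + 1)) · C(2n, n). For n = 73: C_73 = (1/74) · C(146, 73) = 5880298213015725960249409584793845897453000/74 = 79463489365077377841208237632349268884500.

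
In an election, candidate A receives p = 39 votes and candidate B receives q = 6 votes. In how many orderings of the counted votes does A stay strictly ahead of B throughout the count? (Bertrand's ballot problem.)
Strict-lead orderings = 5973044

Total orderings of the 45 votes with 39 for A: C(45, 39) = 8145060. By the Bertrand ballot formula (Cycle Lemma / reflection principle), the number of orderings in which A is strictly ahead of B throughout is (p − q)/(p + q) · C(p + q, p) = (39 − 6)/(39 + 6) · 8145060 = 5973044.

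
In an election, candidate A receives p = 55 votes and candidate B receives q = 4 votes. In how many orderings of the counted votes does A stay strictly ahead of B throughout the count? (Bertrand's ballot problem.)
Strict-lead orderings = 393414

Total orderings of the 59 votes with 55 for A: C(59, 55) = 455126. By the Bertrand ballot formula (Cycle Lemma / reflection principle), the number of orderings in which A is strictly ahead of B throughout is (p − q)/(p + q) · C(p + q, p) = (55 − 4)/(55 + 4) · 455126 = 393414.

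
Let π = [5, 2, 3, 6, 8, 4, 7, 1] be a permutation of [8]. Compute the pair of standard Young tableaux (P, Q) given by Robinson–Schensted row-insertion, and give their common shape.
P = [1, 3, 4, 7] / [2, 6, 8] / [5];  Q = [1, 3, 4, 5] / [2, 6, 7] / [8];  common shape = (4, 3, 1)

Row-insert the values π_1, π_2, … into P one at a time, bumping the leftmost entry strictly greater than the inserted value down to the next row. The recording tableau Q records, in position (i, j), the step at which that cell was added to P.
  Insert 5 (step 1): P = [5];  Q = [1]
  Insert 2 (step 2): P = [2] / [5];  Q = [1] / [2]
  Insert 3 (step 3): P = [2, 3] / [5];  Q = [1, 3] / [2]
  Insert 6 (step 4): P = [2, 3, 6] / [5];  Q = [1, 3, 4] / [2]
  Insert 8 (step 5): P = [2, 3, 6, 8] / [5];  Q = [1, 3, 4, 5] / [2]
  Insert 4 (step 6): P = [2, 3, 4, 8] / [5, 6];  Q = [1, 3, 4, 5] / [2, 6]
  Insert 7 (step 7): P = [2, 3, 4, 7] / [5, 6, 8];  Q = [1, 3, 4, 5] / [2, 6, 7]
  Insert 1 (step 8): P = [1, 3, 4, 7] / [2, 6, 8] / [5];  Q = [1, 3, 4, 5] / [2, 6, 7] / [8]
Final shape: (4, 3, 1).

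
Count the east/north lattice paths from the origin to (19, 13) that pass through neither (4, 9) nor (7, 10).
Number of paths = 337054720

Inclusion–exclusion. Total paths: C(32, 19) = 347373600. Through P₁: C(13, 4)·C(19, 15) = 2771340. Through P₂: C(17, 7)·C(15, 12) = 8848840. Since P₁ is strictly southwest of P₂, a monotone path through both must visit P₁ then P₂; paths through both = C(13, 4)·C(4, 3)·C(15, 12) = 1301300. Avoid both = 347373600 − 2771340 − 8848840 + 1301300 = 337054720.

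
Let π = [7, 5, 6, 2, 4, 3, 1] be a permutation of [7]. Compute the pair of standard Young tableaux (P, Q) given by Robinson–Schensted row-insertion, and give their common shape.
P = [1, 3] / [2, 6] / [4] / [5] / [7];  Q = [1, 3] / [2, 5] / [4] / [6] / [7];  common shape = (2, 2, 1, 1, 1)

Row-insert the values π_1, π_2, … into P one at a time, bumping the leftmost entry strictly greater than the inserted value down to the next row. The recording tableau Q records, in position (i, j), the step at which that cell was added to P.
  Insert 7 (step 1): P = [7];  Q = [1]
  Insert 5 (step 2): P = [5] / [7];  Q = [1] / [2]
  Insert 6 (step 3): P = [5, 6] / [7];  Q = [1, 3] / [2]
  Insert 2 (step 4): P = [2, 6] / [5] / [7];  Q = [1, 3] / [2] / [4]
  Insert 4 (step 5): P = [2, 4] / [5, 6] / [7];  Q = [1, 3] / [2, 5] / [4]
  Insert 3 (step 6): P = [2, 3] / [4, 6] / [5] / [7];  Q = [1, 3] / [2, 5] / [4] / [6]
  Insert 1 (step 7): P = [1, 3] / [2, 6] / [4] / [5] / [7];  Q = [1, 3] / [2, 5] / [4] / [6] / [7]
Final shape: (2, 2, 1, 1, 1).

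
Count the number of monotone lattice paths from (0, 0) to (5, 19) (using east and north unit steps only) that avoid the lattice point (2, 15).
Number of paths = 37744

Total paths from (0, 0) to (5, 19): C(24, 5) = 42504. Paths through (2, 15): (paths (0, 0) → (2, 15)) × (paths (2, 15) → (5, 19)) = C(17, 2) · C(7, 3) = 136 · 35 = 4760. Avoidance count = 42504 − 4760 = 37744.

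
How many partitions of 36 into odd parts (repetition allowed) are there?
p_odd(36) = 668

Enumerate partitions using only odd parts via the recurrence o(n, m) = o(n, m−2) + o(n−m, m) over odd m, starting from the largest odd part ≤ n. This gives p_odd(36) = 668. (Euler's theorem: equals the count of distinct-part partitions.)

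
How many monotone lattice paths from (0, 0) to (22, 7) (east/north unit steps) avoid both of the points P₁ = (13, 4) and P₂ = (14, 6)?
Number of paths = 752600

Inclusion–exclusion. Total paths: C(29, 22) = 1560780. Through P₁: C(17, 13)·C(12, 9) = 523600. Through P₂: C(20, 14)·C(9, 8) = 348840. Since P₁ is strictly southwest of P₂, a monotone path through both must visit P₁ then P₂; paths through both = C(17, 13)·C(3, 1)·C(9, 8) = 64260. Avoid both = 1560780 − 523600 − 348840 + 64260 = 752600.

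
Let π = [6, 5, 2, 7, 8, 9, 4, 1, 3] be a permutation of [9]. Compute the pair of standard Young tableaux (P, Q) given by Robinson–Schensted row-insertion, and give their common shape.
P = [1, 3, 8, 9] / [2, 4] / [5, 7] / [6];  Q = [1, 4, 5, 6] / [2, 7] / [3, 9] / [8];  common shape = (4, 2, 2, 1)

Row-insert the values π_1, π_2, … into P one at a time, bumping the leftmost entry strictly greater than the inserted value down to the next row. The recording tableau Q records, in position (i, j), the step at which that cell was added to P.
  Insert 6 (step 1): P = [6];  Q = [1]
  Insert 5 (step 2): P = [5] / [6];  Q = [1] / [2]
  Insert 2 (step 3): P = [2] / [5] / [6];  Q = [1] / [2] / [3]
  Insert 7 (step 4): P = [2, 7] / [5] / [6];  Q = [1, 4] / [2] / [3]
  Insert 8 (step 5): P = [2, 7, 8] / [5] / [6];  Q = [1, 4, 5] / [2] / [3]
  Insert 9 (step 6): P = [2, 7, 8, 9] / [5] / [6];  Q = [1, 4, 5, 6] / [2] / [3]
  Insert 4 (step 7): P = [2, 4, 8, 9] / [5, 7] / [6];  Q = [1, 4, 5, 6] / [2, 7] / [3]
  Insert 1 (step 8): P = [1, 4, 8, 9] / [2, 7] / [5] / [6];  Q = [1, 4, 5, 6] / [2, 7] / [3] / [8]
  Insert 3 (step 9): P = [1, 3, 8, 9] / [2, 4] / [5, 7] / [6];  Q = [1, 4, 5, 6] / [2, 7] / [3, 9] / [8]
Final shape: (4, 2, 2, 1).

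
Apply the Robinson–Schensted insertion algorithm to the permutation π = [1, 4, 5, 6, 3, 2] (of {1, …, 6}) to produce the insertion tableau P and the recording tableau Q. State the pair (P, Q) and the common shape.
P = [1, 2, 5, 6] / [3] / [4];  Q = [1, 2, 3, 4] / [5] / [6];  common shape = (4, 1, 1)

Row-insert the values π_1, π_2, … into P one at a time, bumping the leftmost entry strictly greater than the inserted value down to the next row. The recording tableau Q records, in position (i, j), the step at which that cell was added to P.
  Insert 1 (step 1): P = [1];  Q = [1]
  Insert 4 (step 2): P = [1, 4];  Q = [1, 2]
  Insert 5 (step 3): P = [1, 4, 5];  Q = [1, 2, 3]
  Insert 6 (step 4): P = [1, 4, 5, 6];  Q = [1, 2, 3, 4]
  Insert 3 (step 5): P = [1, 3, 5, 6] / [4];  Q = [1, 2, 3, 4] / [5]
  Insert 2 (step 6): P = [1, 2, 5, 6] / [3] / [4];  Q = [1, 2, 3, 4] / [5] / [6]
Final shape: (4, 1, 1).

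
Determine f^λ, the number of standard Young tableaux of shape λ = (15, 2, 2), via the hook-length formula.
# SYT of shape (15, 2, 2) = 5985

Hook-length formula: f^λ = n! / Π hook(c), product over all cells c of the Young diagram. For λ = (15, 2, 2), n = 19 boxes. Hook lengths by row (left-to-right, top-to-bottom): [17, 16, 13, 12, 11, 10, 9, 8, 7, 6, 5, 4, 3, 2, 1]; [3, 2]; [2, 1]. Product of hooks = 20324995891200. So f^λ = 19! / 20324995891200 = 121645100408832000 / 20324995891200 = 5985.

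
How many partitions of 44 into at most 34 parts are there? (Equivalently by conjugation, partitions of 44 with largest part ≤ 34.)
p(44, parts ≤ 34) = 75078

Use the recurrence p(n, m) = p(n, m−1) + p(n−m, m): either the largest part is < m (count p(n, m−1)) or the largest part is exactly m (remove one copy of m, count p(n−m, m)). With p(0, ·) = 1 this gives p(44, parts ≤ 34) = 75078. (By conjugating Young diagrams, this also counts partitions of 44 into at most 34 parts.)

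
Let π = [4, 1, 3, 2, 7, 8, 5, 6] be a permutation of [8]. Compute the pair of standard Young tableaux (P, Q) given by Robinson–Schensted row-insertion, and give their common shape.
P = [1, 2, 5, 6] / [3, 7, 8] / [4];  Q = [1, 3, 5, 6] / [2, 7, 8] / [4];  common shape = (4, 3, 1)

Row-insert the values π_1, π_2, … into P one at a time, bumping the leftmost entry strictly greater than the inserted value down to the next row. The recording tableau Q records, in position (i, j), the step at which that cell was added to P.
  Insert 4 (step 1): P = [4];  Q = [1]
  Insert 1 (step 2): P = [1] / [4];  Q = [1] / [2]
  Insert 3 (step 3): P = [1, 3] / [4];  Q = [1, 3] / [2]
  Insert 2 (step 4): P = [1, 2] / [3] / [4];  Q = [1, 3] / [2] / [4]
  Insert 7 (step 5): P = [1, 2, 7] / [3] / [4];  Q = [1, 3, 5] / [2] / [4]
  Insert 8 (step 6): P = [1, 2, 7, 8] / [3] / [4];  Q = [1, 3, 5, 6] / [2] / [4]
  Insert 5 (step 7): P = [1, 2, 5, 8] / [3, 7] / [4];  Q = [1, 3, 5, 6] / [2, 7] / [4]
  Insert 6 (step 8): P = [1, 2, 5, 6] / [3, 7, 8] / [4];  Q = [1, 3, 5, 6] / [2, 7, 8] / [4]
Final shape: (4, 3, 1).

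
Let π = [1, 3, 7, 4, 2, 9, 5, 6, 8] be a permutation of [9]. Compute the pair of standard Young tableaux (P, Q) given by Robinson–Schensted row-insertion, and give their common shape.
P = [1, 2, 4, 5, 6, 8] / [3, 9] / [7];  Q = [1, 2, 3, 6, 8, 9] / [4, 7] / [5];  common shape = (6, 2, 1)

Row-insert the values π_1, π_2, … into P one at a time, bumping the leftmost entry strictly greater than the inserted value down to the next row. The recording tableau Q records, in position (i, j), the step at which that cell was added to P.
  Insert 1 (step 1): P = [1];  Q = [1]
  Insert 3 (step 2): P = [1, 3];  Q = [1, 2]
  Insert 7 (step 3): P = [1, 3, 7];  Q = [1, 2, 3]
  Insert 4 (step 4): P = [1, 3, 4] / [7];  Q = [1, 2, 3] / [4]
  Insert 2 (step 5): P = [1, 2, 4] / [3] / [7];  Q = [1, 2, 3] / [4] / [5]
  Insert 9 (step 6): P = [1, 2, 4, 9] / [3] / [7];  Q = [1, 2, 3, 6] / [4] / [5]
  Insert 5 (step 7): P = [1, 2, 4, 5] / [3, 9] / [7];  Q = [1, 2, 3, 6] / [4, 7] / [5]
  Insert 6 (step 8): P = [1, 2, 4, 5, 6] / [3, 9] / [7];  Q = [1, 2, 3, 6, 8] / [4, 7] / [5]
  Insert 8 (step 9): P = [1, 2, 4, 5, 6, 8] / [3, 9] / [7];  Q = [1, 2, 3, 6, 8, 9] / [4, 7] / [5]
Final shape: (6, 2, 1).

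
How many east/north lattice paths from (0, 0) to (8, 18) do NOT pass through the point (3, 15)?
Number of paths = 1516579

Total paths from (0, 0) to (8, 18): C(26, 8) = 1562275. Paths through (3, 15): (paths (0, 0) → (3, 15)) × (paths (3, 15) → (8, 18)) = C(18, 3) · C(8, 5) = 816 · 56 = 45696. Avoidance count = 1562275 − 45696 = 1516579.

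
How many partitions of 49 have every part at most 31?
p(49, parts ≤ 31) = 172313

Use the recurrence p(n, m) = p(n, m−1) + p(n−m, m): either the largest part is < m (count p(n, m−1)) or the largest part is exactly m (remove one copy of m, count p(n−m, m)). With p(0, ·) = 1 this gives p(49, parts ≤ 31) = 172313. (By conjugating Young diagrams, this also counts partitions of 49 into at most 31 parts.)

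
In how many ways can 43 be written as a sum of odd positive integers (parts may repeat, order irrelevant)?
p_odd(43) = 1610

Enumerate partitions using only odd parts via the recurrence o(n, m) = o(n, m−2) + o(n−m, m) over odd m, starting from the largest odd part ≤ n. This gives p_odd(43) = 1610. (Euler's theorem: equals the count of distinct-part partitions.)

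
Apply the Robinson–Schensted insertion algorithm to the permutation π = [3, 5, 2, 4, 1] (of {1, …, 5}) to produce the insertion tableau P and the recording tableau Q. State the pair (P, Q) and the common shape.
P = [1, 4] / [2, 5] / [3];  Q = [1, 2] / [3, 4] / [5];  common shape = (2, 2, 1)

Row-insert the values π_1, π_2, … into P one at a time, bumping the leftmost entry strictly greater than the inserted value down to the next row. The recording tableau Q records, in position (i, j), the step at which that cell was added to P.
  Insert 3 (step 1): P = [3];  Q = [1]
  Insert 5 (step 2): P = [3, 5];  Q = [1, 2]
  Insert 2 (step 3): P = [2, 5] / [3];  Q = [1, 2] / [3]
  Insert 4 (step 4): P = [2, 4] / [3, 5];  Q = [1, 2] / [3, 4]
  Insert 1 (step 5): P = [1, 4] / [2, 5] / [3];  Q = [1, 2] / [3, 4] / [5]
Final shape: (2, 2, 1).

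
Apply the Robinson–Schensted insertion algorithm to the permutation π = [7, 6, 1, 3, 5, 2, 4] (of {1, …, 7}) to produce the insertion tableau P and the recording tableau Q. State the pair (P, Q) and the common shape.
P = [1, 2, 4] / [3, 5] / [6] / [7];  Q = [1, 4, 5] / [2, 7] / [3] / [6];  common shape = (3, 2, 1, 1)

Row-insert the values π_1, π_2, … into P one at a time, bumping the leftmost entry strictly greater than the inserted value down to the next row. The recording tableau Q records, in position (i, j), the step at which that cell was added to P.
  Insert 7 (step 1): P = [7];  Q = [1]
  Insert 6 (step 2): P = [6] / [7];  Q = [1] / [2]
  Insert 1 (step 3): P = [1] / [6] / [7];  Q = [1] / [2] / [3]
  Insert 3 (step 4): P = [1, 3] / [6] / [7];  Q = [1, 4] / [2] / [3]
  Insert 5 (step 5): P = [1, 3, 5] / [6] / [7];  Q = [1, 4, 5] / [2] / [3]
  Insert 2 (step 6): P = [1, 2, 5] / [3] / [6] / [7];  Q = [1, 4, 5] / [2] / [3] / [6]
  Insert 4 (step 7): P = [1, 2, 4] / [3, 5] / [6] / [7];  Q = [1, 4, 5] / [2, 7] / [3] / [6]
Final shape: (3, 2, 1, 1).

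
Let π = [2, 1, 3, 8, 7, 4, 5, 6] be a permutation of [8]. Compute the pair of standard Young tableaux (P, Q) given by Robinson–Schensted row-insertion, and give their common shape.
P = [1, 3, 4, 5, 6] / [2, 7] / [8];  Q = [1, 3, 4, 7, 8] / [2, 5] / [6];  common shape = (5, 2, 1)

Row-insert the values π_1, π_2, … into P one at a time, bumping the leftmost entry strictly greater than the inserted value down to the next row. The recording tableau Q records, in position (i, j), the step at which that cell was added to P.
  Insert 2 (step 1): P = [2];  Q = [1]
  Insert 1 (step 2): P = [1] / [2];  Q = [1] / [2]
  Insert 3 (step 3): P = [1, 3] / [2];  Q = [1, 3] / [2]
  Insert 8 (step 4): P = [1, 3, 8] / [2];  Q = [1, 3, 4] / [2]
  Insert 7 (step 5): P = [1, 3, 7] / [2, 8];  Q = [1, 3, 4] / [2, 5]
  Insert 4 (step 6): P = [1, 3, 4] / [2, 7] / [8];  Q = [1, 3, 4] / [2, 5] / [6]
  Insert 5 (step 7): P = [1, 3, 4, 5] / [2, 7] / [8];  Q = [1, 3, 4, 7] / [2, 5] / [6]
  Insert 6 (step 8): P = [1, 3, 4, 5, 6] / [2, 7] / [8];  Q = [1, 3, 4, 7, 8] / [2, 5] / [6]
Final shape: (5, 2, 1).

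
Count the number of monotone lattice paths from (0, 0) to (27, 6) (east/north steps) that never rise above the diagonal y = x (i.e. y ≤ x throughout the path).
Number of paths = 870232

By the reflection principle (André's argument), the number of monotone paths to (27, 6) with n ≤ m that never go above y = x is C(33, 27) − C(33, 28) = 1107568 − 237336 = 870232.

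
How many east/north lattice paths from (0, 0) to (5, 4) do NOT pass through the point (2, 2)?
Number of paths = 66

Total paths from (0, 0) to (5, 4): C(9, 5) = 126. Paths through (2, 2): (paths (0, 0) → (2, 2)) × (paths (2, 2) → (5, 4)) = C(4, 2) · C(5, 3) = 6 · 10 = 60. Avoidance count = 126 − 60 = 66.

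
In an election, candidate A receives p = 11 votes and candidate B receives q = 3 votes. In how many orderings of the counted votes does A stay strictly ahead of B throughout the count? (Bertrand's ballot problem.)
Strict-lead orderings = 208

Total orderings of the 14 votes with 11 for A: C(14, 11) = 364. By the Bertrand ballot formula (Cycle Lemma / reflection principle), the number of orderings in which A is strictly ahead of B throughout is (p − q)/(p + q) · C(p + q, p) = (11 − 3)/(11 + 3) · 364 = 208.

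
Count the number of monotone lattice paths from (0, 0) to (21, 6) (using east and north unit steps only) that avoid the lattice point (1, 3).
Number of paths = 288926

Total paths from (0, 0) to (21, 6): C(27, 21) = 296010. Paths through (1, 3): (paths (0, 0) → (1, 3)) × (paths (1, 3) → (21, 6)) = C(4, 1) · C(23, 20) = 4 · 1771 = 7084. Avoidance count = 296010 − 7084 = 288926.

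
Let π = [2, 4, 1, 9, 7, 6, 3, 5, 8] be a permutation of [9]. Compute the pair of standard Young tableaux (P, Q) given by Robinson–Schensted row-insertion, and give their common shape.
P = [1, 3, 5, 8] / [2, 4, 6] / [7] / [9];  Q = [1, 2, 4, 9] / [3, 5, 8] / [6] / [7];  common shape = (4, 3, 1, 1)

Row-insert the values π_1, π_2, … into P one at a time, bumping the leftmost entry strictly greater than the inserted value down to the next row. The recording tableau Q records, in position (i, j), the step at which that cell was added to P.
  Insert 2 (step 1): P = [2];  Q = [1]
  Insert 4 (step 2): P = [2, 4];  Q = [1, 2]
  Insert 1 (step 3): P = [1, 4] / [2];  Q = [1, 2] / [3]
  Insert 9 (step 4): P = [1, 4, 9] / [2];  Q = [1, 2, 4] / [3]
  Insert 7 (step 5): P = [1, 4, 7] / [2, 9];  Q = [1, 2, 4] / [3, 5]
  Insert 6 (step 6): P = [1, 4, 6] / [2, 7] / [9];  Q = [1, 2, 4] / [3, 5] / [6]
  Insert 3 (step 7): P = [1, 3, 6] / [2, 4] / [7] / [9];  Q = [1, 2, 4] / [3, 5] / [6] / [7]
  Insert 5 (step 8): P = [1, 3, 5] / [2, 4, 6] / [7] / [9];  Q = [1, 2, 4] / [3, 5, 8] / [6] / [7]
  Insert 8 (step 9): P = [1, 3, 5, 8] / [2, 4, 6] / [7] / [9];  Q = [1, 2, 4, 9] / [3, 5, 8] / [6] / [7]
Final shape: (4, 3, 1, 1).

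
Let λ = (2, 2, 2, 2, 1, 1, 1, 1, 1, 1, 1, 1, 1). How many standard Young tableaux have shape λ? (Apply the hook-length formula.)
# SYT of shape (2, 2, 2, 2, 1, 1, 1, 1, 1, 1, 1, 1, 1) = 1700

Hook-length formula: f^λ = n! / Π hook(c), product over all cells c of the Young diagram. For λ = (2, 2, 2, 2, 1, 1, 1, 1, 1, 1, 1, 1, 1), n = 17 boxes. Hook lengths by row (left-to-right, top-to-bottom): [14, 4]; [13, 3]; [12, 2]; [11, 1]; [9]; [8]; [7]; [6]; [5]; [4]; [3]; [2]; [1]. Product of hooks = 209227898880. So f^λ = 17! / 209227898880 = 355687428096000 / 209227898880 = 1700.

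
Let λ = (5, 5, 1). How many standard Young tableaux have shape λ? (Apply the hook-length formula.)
# SYT of shape (5, 5, 1) = 330

Hook-length formula: f^λ = n! / Π hook(c), product over all cells c of the Young diagram. For λ = (5, 5, 1), n = 11 boxes. Hook lengths by row (left-to-right, top-to-bottom): [7, 5, 4, 3, 2]; [6, 4, 3, 2, 1]; [1]. Product of hooks = 120960. So f^λ = 11! / 120960 = 39916800 / 120960 = 330.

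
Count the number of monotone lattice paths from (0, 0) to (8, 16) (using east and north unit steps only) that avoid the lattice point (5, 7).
Number of paths = 561231

Total paths from (0, 0) to (8, 16): C(24, 8) = 735471. Paths through (5, 7): (paths (0, 0) → (5, 7)) × (paths (5, 7) → (8, 16)) = C(12, 5) · C(12, 3) = 792 · 220 = 174240. Avoidance count = 735471 − 174240 = 561231.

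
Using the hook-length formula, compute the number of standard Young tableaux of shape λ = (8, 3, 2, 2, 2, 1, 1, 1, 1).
# SYT of shape (8, 3, 2, 2, 2, 1, 1, 1, 1) = 142849980

Hook-length formula: f^λ = n! / Π hook(c), product over all cells c of the Young diagram. For λ = (8, 3, 2, 2, 2, 1, 1, 1, 1), n = 21 boxes. Hook lengths by row (left-to-right, top-to-bottom): [16, 11, 7, 5, 4, 3, 2, 1]; [10, 5, 1]; [8, 3]; [7, 2]; [6, 1]; [4]; [3]; [2]; [1]. Product of hooks = 357654528000. So f^λ = 21! / 357654528000 = 51090942171709440000 / 357654528000 = 142849980.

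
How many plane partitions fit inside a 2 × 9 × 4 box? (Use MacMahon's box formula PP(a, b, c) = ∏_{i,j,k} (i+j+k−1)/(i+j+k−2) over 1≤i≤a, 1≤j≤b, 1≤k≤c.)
PP(2, 9, 4) = 143143

Evaluate the triple product over i = 1..2, j = 1..9, k = 1..4. The factors are (2/1) · (3/2) · (4/3) · (5/4) · (3/2) · (4/3) · (5/4) · (6/5) · … (72 factors total). The numerators and denominators telescope so the product is an integer; carrying out the multiplication exactly gives PP(2, 9, 4) = 143143.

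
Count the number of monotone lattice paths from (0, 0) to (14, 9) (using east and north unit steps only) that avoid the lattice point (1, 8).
Number of paths = 817064

Total paths from (0, 0) to (14, 9): C(23, 14) = 817190. Paths through (1, 8): (paths (0, 0) → (1, 8)) × (paths (1, 8) → (14, 9)) = C(9, 1) · C(14, 13) = 9 · 14 = 126. Avoidance count = 817190 − 126 = 817064.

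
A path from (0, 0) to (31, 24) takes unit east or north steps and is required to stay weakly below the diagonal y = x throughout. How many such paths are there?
Number of paths = 622147386185325

By the reflection principle (André's argument), the number of monotone paths to (31, 24) with n ≤ m that never go above y = x is C(55, 31) − C(55, 32) = 2488589544741300 − 1866442158555975 = 622147386185325.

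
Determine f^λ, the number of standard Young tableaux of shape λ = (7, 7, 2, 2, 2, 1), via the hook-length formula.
# SYT of shape (7, 7, 2, 2, 2, 1) = 138264672

Hook-length formula: f^λ = n! / Π hook(c), product over all cells c of the Young diagram. For λ = (7, 7, 2, 2, 2, 1), n = 21 boxes. Hook lengths by row (left-to-right, top-to-bottom): [12, 10, 6, 5, 4, 3, 2]; [11, 9, 5, 4, 3, 2, 1]; [5, 3]; [4, 2]; [3, 1]; [1]. Product of hooks = 369515520000. So f^λ = 21! / 369515520000 = 51090942171709440000 / 369515520000 = 138264672.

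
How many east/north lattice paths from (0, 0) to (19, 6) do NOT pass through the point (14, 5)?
Number of paths = 107332

Total paths from (0, 0) to (19, 6): C(25, 19) = 177100. Paths through (14, 5): (paths (0, 0) → (14, 5)) × (paths (14, 5) → (19, 6)) = C(19, 14) · C(6, 5) = 11628 · 6 = 69768. Avoidance count = 177100 − 69768 = 107332.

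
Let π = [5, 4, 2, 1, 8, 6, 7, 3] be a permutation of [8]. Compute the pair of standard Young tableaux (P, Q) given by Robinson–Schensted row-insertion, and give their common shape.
P = [1, 3, 7] / [2, 6] / [4, 8] / [5];  Q = [1, 5, 7] / [2, 6] / [3, 8] / [4];  common shape = (3, 2, 2, 1)

Row-insert the values π_1, π_2, … into P one at a time, bumping the leftmost entry strictly greater than the inserted value down to the next row. The recording tableau Q records, in position (i, j), the step at which that cell was added to P.
  Insert 5 (step 1): P = [5];  Q = [1]
  Insert 4 (step 2): P = [4] / [5];  Q = [1] / [2]
  Insert 2 (step 3): P = [2] / [4] / [5];  Q = [1] / [2] / [3]
  Insert 1 (step 4): P = [1] / [2] / [4] / [5];  Q = [1] / [2] / [3] / [4]
  Insert 8 (step 5): P = [1, 8] / [2] / [4] / [5];  Q = [1, 5] / [2] / [3] / [4]
  Insert 6 (step 6): P = [1, 6] / [2, 8] / [4] / [5];  Q = [1, 5] / [2, 6] / [3] / [4]
  Insert 7 (step 7): P = [1, 6, 7] / [2, 8] / [4] / [5];  Q = [1, 5, 7] / [2, 6] / [3] / [4]
  Insert 3 (step 8): P = [1, 3, 7] / [2, 6] / [4, 8] / [5];  Q = [1, 5, 7] / [2, 6] / [3, 8] / [4]
Final shape: (3, 2, 2, 1).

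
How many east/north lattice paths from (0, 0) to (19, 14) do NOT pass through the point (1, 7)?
Number of paths = 814963600

Total paths from (0, 0) to (19, 14): C(33, 19) = 818809200. Paths through (1, 7): (paths (0, 0) → (1, 7)) × (paths (1, 7) → (19, 14)) = C(8, 1) · C(25, 18) = 8 · 480700 = 3845600. Avoidance count = 818809200 − 3845600 = 814963600.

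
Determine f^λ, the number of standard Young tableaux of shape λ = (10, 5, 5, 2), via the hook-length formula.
# SYT of shape (10, 5, 5, 2) = 229808040

Hook-length formula: f^λ = n! / Π hook(c), product over all cells c of the Young diagram. For λ = (10, 5, 5, 2), n = 22 boxes. Hook lengths by row (left-to-right, top-to-bottom): [13, 12, 10, 9, 8, 5, 4, 3, 2, 1]; [7, 6, 4, 3, 2]; [6, 5, 3, 2, 1]; [2, 1]. Product of hooks = 4891041792000. So f^λ = 22! / 4891041792000 = 1124000727777607680000 / 4891041792000 = 229808040.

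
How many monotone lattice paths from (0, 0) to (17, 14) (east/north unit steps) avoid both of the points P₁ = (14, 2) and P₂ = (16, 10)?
Number of paths = 238596250

Inclusion–exclusion. Total paths: C(31, 17) = 265182525. Through P₁: C(16, 14)·C(15, 3) = 54600. Through P₂: C(26, 16)·C(5, 1) = 26558675. Since P₁ is strictly southwest of P₂, a monotone path through both must visit P₁ then P₂; paths through both = C(16, 14)·C(10, 2)·C(5, 1) = 27000. Avoid both = 265182525 − 54600 − 26558675 + 27000 = 238596250.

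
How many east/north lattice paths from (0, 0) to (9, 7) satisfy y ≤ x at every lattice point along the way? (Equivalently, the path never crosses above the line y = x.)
Number of paths = 3432

By the reflection principle (André's argument), the number of monotone paths to (9, 7) with n ≤ m that never go above y = x is C(16, 9) − C(16, 10) = 11440 − 8008 = 3432.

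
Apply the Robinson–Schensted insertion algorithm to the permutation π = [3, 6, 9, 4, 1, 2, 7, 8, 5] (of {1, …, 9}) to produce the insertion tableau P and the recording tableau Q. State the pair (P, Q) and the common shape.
P = [1, 2, 5, 8] / [3, 4, 7] / [6, 9];  Q = [1, 2, 3, 8] / [4, 6, 7] / [5, 9];  common shape = (4, 3, 2)

Row-insert the values π_1, π_2, … into P one at a time, bumping the leftmost entry strictly greater than the inserted value down to the next row. The recording tableau Q records, in position (i, j), the step at which that cell was added to P.
  Insert 3 (step 1): P = [3];  Q = [1]
  Insert 6 (step 2): P = [3, 6];  Q = [1, 2]
  Insert 9 (step 3): P = [3, 6, 9];  Q = [1, 2, 3]
  Insert 4 (step 4): P = [3, 4, 9] / [6];  Q = [1, 2, 3] / [4]
  Insert 1 (step 5): P = [1, 4, 9] / [3] / [6];  Q = [1, 2, 3] / [4] / [5]
  Insert 2 (step 6): P = [1, 2, 9] / [3, 4] / [6];  Q = [1, 2, 3] / [4, 6] / [5]
  Insert 7 (step 7): P = [1, 2, 7] / [3, 4, 9] / [6];  Q = [1, 2, 3] / [4, 6, 7] / [5]
  Insert 8 (step 8): P = [1, 2, 7, 8] / [3, 4, 9] / [6];  Q = [1, 2, 3, 8] / [4, 6, 7] / [5]
  Insert 5 (step 9): P = [1, 2, 5, 8] / [3, 4, 7] / [6, 9];  Q = [1, 2, 3, 8] / [4, 6, 7] / [5, 9]
Final shape: (4, 3, 2).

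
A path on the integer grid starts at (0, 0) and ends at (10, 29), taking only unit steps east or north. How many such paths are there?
Number of paths = 635745396

A monotone lattice path from (0, 0) to (10, 29) consists of 10 east steps and 29 north steps in some order, so it is determined by which 10 of the 39 steps are east. The count is C(39, 10) = 635745396.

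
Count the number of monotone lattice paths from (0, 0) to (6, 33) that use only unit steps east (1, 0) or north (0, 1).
Number of paths = 3262623

A monotone lattice path from (0, 0) to (6, 33) consists of 6 east steps and 33 north steps in some order, so it is determined by which 6 of the 39 steps are east. The count is C(39, 6) = 3262623.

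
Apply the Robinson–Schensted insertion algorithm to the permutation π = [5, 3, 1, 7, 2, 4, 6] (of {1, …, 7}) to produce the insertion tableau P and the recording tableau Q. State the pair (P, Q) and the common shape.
P = [1, 2, 4, 6] / [3, 7] / [5];  Q = [1, 4, 6, 7] / [2, 5] / [3];  common shape = (4, 2, 1)

Row-insert the values π_1, π_2, … into P one at a time, bumping the leftmost entry strictly greater than the inserted value down to the next row. The recording tableau Q records, in position (i, j), the step at which that cell was added to P.
  Insert 5 (step 1): P = [5];  Q = [1]
  Insert 3 (step 2): P = [3] / [5];  Q = [1] / [2]
  Insert 1 (step 3): P = [1] / [3] / [5];  Q = [1] / [2] / [3]
  Insert 7 (step 4): P = [1, 7] / [3] / [5];  Q = [1, 4] / [2] / [3]
  Insert 2 (step 5): P = [1, 2] / [3, 7] / [5];  Q = [1, 4] / [2, 5] / [3]
  Insert 4 (step 6): P = [1, 2, 4] / [3, 7] / [5];  Q = [1, 4, 6] / [2, 5] / [3]
  Insert 6 (step 7): P = [1, 2, 4, 6] / [3, 7] / [5];  Q = [1, 4, 6, 7] / [2, 5] / [3]
Final shape: (4, 2, 1).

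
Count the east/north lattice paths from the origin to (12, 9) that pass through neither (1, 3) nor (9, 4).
Number of paths = 206402

Inclusion–exclusion. Total paths: C(21, 12) = 293930. Through P₁: C(4, 1)·C(17, 11) = 49504. Through P₂: C(13, 9)·C(8, 3) = 40040. Since P₁ is strictly southwest of P₂, a monotone path through both must visit P₁ then P₂; paths through both = C(4, 1)·C(9, 8)·C(8, 3) = 2016. Avoid both = 293930 − 49504 − 40040 + 2016 = 206402.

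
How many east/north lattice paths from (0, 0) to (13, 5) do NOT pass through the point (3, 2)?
Number of paths = 5708

Total paths from (0, 0) to (13, 5): C(18, 13) = 8568. Paths through (3, 2): (paths (0, 0) → (3, 2)) × (paths (3, 2) → (13, 5)) = C(5, 3) · C(13, 10) = 10 · 286 = 2860. Avoidance count = 8568 − 2860 = 5708.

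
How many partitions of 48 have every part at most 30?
p(48, parts ≤ 30) = 146061

Use the recurrence p(n, m) = p(n, m−1) + p(n−m, m): either the largest part is < m (count p(n, m−1)) or the largest part is exactly m (remove one copy of m, count p(n−m, m)). With p(0, ·) = 1 this gives p(48, parts ≤ 30) = 146061. (By conjugating Young diagrams, this also counts partitions of 48 into at most 30 parts.)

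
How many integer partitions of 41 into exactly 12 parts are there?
p(41, 12 parts) = 3655

Partitions of n into exactly k parts are in bijection with partitions of n − k into at most k parts (subtract 1 from each part). So p(41, exactly 12) = p(29, parts ≤ 12). Computing via the recurrence p(m, j) = p(m, j−1) + p(m−j, j) gives 3655.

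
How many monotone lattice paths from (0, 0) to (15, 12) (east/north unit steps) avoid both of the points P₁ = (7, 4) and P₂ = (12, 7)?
Number of paths = 11349912

Inclusion–exclusion. Total paths: C(27, 15) = 17383860. Through P₁: C(11, 7)·C(16, 8) = 4247100. Through P₂: C(19, 12)·C(8, 3) = 2821728. Since P₁ is strictly southwest of P₂, a monotone path through both must visit P₁ then P₂; paths through both = C(11, 7)·C(8, 5)·C(8, 3) = 1034880. Avoid both = 17383860 − 4247100 − 2821728 + 1034880 = 11349912.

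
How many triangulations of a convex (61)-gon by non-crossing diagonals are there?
C_59 = 405944995127576985730643443367112

These polygon triangulations are counted by the Catalan number C_n = (1/(n + 1)) · C(2n, n). For n = 59: C_59 = (1/60) · C(118, 59) = 24356699707654619143838606602026720/60 = 405944995127576985730643443367112.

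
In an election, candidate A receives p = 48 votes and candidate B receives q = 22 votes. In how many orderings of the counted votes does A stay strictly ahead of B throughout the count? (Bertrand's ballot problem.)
Strict-lead orderings = 318863613274932180

Total orderings of the 70 votes with 48 for A: C(70, 48) = 858478958817125100. By the Bertrand ballot formula (Cycle Lemma / reflection principle), the number of orderings in which A is strictly ahead of B throughout is (p − q)/(p + q) · C(p + q, p) = (48 − 22)/(48 + 22) · 858478958817125100 = 318863613274932180.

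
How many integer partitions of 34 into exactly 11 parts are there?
p(34, 11 parts) = 1060

Partitions of n into exactly k parts are in bijection with partitions of n − k into at most k parts (subtract 1 from each part). So p(34, exactly 11) = p(23, parts ≤ 11). Computing via the recurrence p(m, j) = p(m, j−1) + p(m−j, j) gives 1060.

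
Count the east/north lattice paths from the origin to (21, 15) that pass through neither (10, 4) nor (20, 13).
Number of paths = 3419676942

Inclusion–exclusion. Total paths: C(36, 21) = 5567902560. Through P₁: C(14, 10)·C(22, 11) = 706137432. Through P₂: C(33, 20)·C(3, 1) = 1719499320. Since P₁ is strictly southwest of P₂, a monotone path through both must visit P₁ then P₂; paths through both = C(14, 10)·C(19, 10)·C(3, 1) = 277411134. Avoid both = 5567902560 − 706137432 − 1719499320 + 277411134 = 3419676942.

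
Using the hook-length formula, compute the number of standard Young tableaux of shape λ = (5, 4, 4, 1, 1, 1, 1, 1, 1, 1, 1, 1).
# SYT of shape (5, 4, 4, 1, 1, 1, 1, 1, 1, 1, 1, 1) = 61555725

Hook-length formula: f^λ = n! / Π hook(c), product over all cells c of the Young diagram. For λ = (5, 4, 4, 1, 1, 1, 1, 1, 1, 1, 1, 1), n = 22 boxes. Hook lengths by row (left-to-right, top-to-bottom): [16, 6, 5, 4, 1]; [14, 4, 3, 2]; [13, 3, 2, 1]; [9]; [8]; [7]; [6]; [5]; [4]; [3]; [2]; [1]. Product of hooks = 18259889356800. So f^λ = 22! / 18259889356800 = 1124000727777607680000 / 18259889356800 = 61555725.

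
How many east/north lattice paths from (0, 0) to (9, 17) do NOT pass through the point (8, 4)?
Number of paths = 3117620

Total paths from (0, 0) to (9, 17): C(26, 9) = 3124550. Paths through (8, 4): (paths (0, 0) → (8, 4)) × (paths (8, 4) → (9, 17)) = C(12, 8) · C(14, 1) = 495 · 14 = 6930. Avoidance count = 3124550 − 6930 = 3117620.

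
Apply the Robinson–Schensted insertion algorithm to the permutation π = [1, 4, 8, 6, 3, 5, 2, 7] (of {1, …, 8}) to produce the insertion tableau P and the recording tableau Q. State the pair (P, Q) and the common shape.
P = [1, 2, 5, 7] / [3, 6] / [4] / [8];  Q = [1, 2, 3, 8] / [4, 6] / [5] / [7];  common shape = (4, 2, 1, 1)

Row-insert the values π_1, π_2, … into P one at a time, bumping the leftmost entry strictly greater than the inserted value down to the next row. The recording tableau Q records, in position (i, j), the step at which that cell was added to P.
  Insert 1 (step 1): P = [1];  Q = [1]
  Insert 4 (step 2): P = [1, 4];  Q = [1, 2]
  Insert 8 (step 3): P = [1, 4, 8];  Q = [1, 2, 3]
  Insert 6 (step 4): P = [1, 4, 6] / [8];  Q = [1, 2, 3] / [4]
  Insert 3 (step 5): P = [1, 3, 6] / [4] / [8];  Q = [1, 2, 3] / [4] / [5]
  Insert 5 (step 6): P = [1, 3, 5] / [4, 6] / [8];  Q = [1, 2, 3] / [4, 6] / [5]
  Insert 2 (step 7): P = [1, 2, 5] / [3, 6] / [4] / [8];  Q = [1, 2, 3] / [4, 6] / [5] / [7]
  Insert 7 (step 8): P = [1, 2, 5, 7] / [3, 6] / [4] / [8];  Q = [1, 2, 3, 8] / [4, 6] / [5] / [7]
Final shape: (4, 2, 1, 1).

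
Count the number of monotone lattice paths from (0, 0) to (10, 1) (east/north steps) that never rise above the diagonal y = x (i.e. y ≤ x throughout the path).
Number of paths = 10

By the reflection principle (André's argument), the number of monotone paths to (10, 1) with n ≤ m that never go above y = x is C(11, 10) − C(11, 11) = 11 − 1 = 10.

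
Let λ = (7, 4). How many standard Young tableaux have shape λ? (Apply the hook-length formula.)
# SYT of shape (7, 4) = 165

Hook-length formula: f^λ = n! / Π hook(c), product over all cells c of the Young diagram. For λ = (7, 4), n = 11 boxes. Hook lengths by row (left-to-right, top-to-bottom): [8, 7, 6, 5, 3, 2, 1]; [4, 3, 2, 1]. Product of hooks = 241920. So f^λ = 11! / 241920 = 39916800 / 241920 = 165.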